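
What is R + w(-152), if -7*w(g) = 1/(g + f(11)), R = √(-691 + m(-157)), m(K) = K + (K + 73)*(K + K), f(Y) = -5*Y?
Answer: 1/1449 + 2*√6382 ≈ 159.78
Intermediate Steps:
m(K) = K + 2*K*(73 + K) (m(K) = K + (73 + K)*(2*K) = K + 2*K*(73 + K))
R = 2*√6382 (R = √(-691 - 157*(147 + 2*(-157))) = √(-691 - 157*(147 - 314)) = √(-691 - 157*(-167)) = √(-691 + 26219) = √25528 = 2*√6382 ≈ 159.77)
w(g) = -1/(7*(-55 + g)) (w(g) = -1/(7*(g - 5*11)) = -1/(7*(g - 55)) = -1/(7*(-55 + g)))
R + w(-152) = 2*√6382 - 1/(-385 + 7*(-152)) = 2*√6382 - 1/(-385 - 1064) = 2*√6382 - 1/(-1449) = 2*√6382 - 1*(-1/1449) = 2*√6382 + 1/1449 = 1/1449 + 2*√6382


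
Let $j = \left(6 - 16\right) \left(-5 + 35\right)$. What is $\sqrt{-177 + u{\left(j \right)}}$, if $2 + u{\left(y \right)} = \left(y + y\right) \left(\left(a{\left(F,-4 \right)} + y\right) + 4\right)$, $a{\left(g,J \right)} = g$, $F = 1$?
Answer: $\sqrt{176821} \approx 420.5$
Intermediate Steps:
$j = -300$ ($j = \left(-10\right) 30 = -300$)
$u{\left(y \right)} = -2 + 2 y \left(5 + y\right)$ ($u{\left(y \right)} = -2 + \left(y + y\right) \left(\left(1 + y\right) + 4\right) = -2 + 2 y \left(5 + y\right)$)
$\sqrt{-177 + u{\left(j \right)}} = \sqrt{-177 + \left(-2 + 2 \left(-300\right)^{2} + 10 \left(-300\right)\right)} = \sqrt{-177 - -176998} = \sqrt{-177 + 176998} = \sqrt{176821}$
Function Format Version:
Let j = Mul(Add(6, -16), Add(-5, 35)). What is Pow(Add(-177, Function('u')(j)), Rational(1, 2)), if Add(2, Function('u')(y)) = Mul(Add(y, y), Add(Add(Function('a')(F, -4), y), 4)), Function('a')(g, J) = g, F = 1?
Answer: Pow(176821, Rational(1, 2)) ≈ 420.50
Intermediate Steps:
j = -300 (j = Mul(-10, 30) = -300)
Function('u')(y) = Add(-2, Mul(2, y, Add(5, y))) (Function('u')(y) = Add(-2, Mul(Add(y, y), Add(Add(1, y), 4))) = Add(-2, Mul(Mul(2, y), Add(5, y))) = Add(-2, Mul(2, y, Add(5, y))))
Pow(Add(-177, Function('u')(j)), Rational(1, 2)) = Pow(Add(-177, Add(-2, Mul(2, Pow(-300, 2)), Mul(10, -300))), Rational(1, 2)) = Pow(Add(-177, Add(-2, Mul(2, 90000), -3000)), Rational(1, 2)) = Pow(Add(-177, Add(-2, 180000, -3000)), Rational(1, 2)) = Pow(Add(-177, 176998), Rational(1, 2)) = Pow(176821, Rational(1, 2))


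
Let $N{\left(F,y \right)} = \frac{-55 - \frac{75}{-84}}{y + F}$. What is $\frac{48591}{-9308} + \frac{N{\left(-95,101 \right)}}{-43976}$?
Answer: $- \frac{29914554289}{5730600512} \approx -5.2201$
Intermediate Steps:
$N{\left(F,y \right)} = - \frac{1515}{28 \left(F + y\right)}$ ($N{\left(F,y \right)} = \frac{-55 - - \frac{25}{28}}{F + y} = \frac{-55 + \frac{25}{28}}{F + y} = - \frac{1515}{28 \left(F + y\right)}$)
$\frac{48591}{-9308} + \frac{N{\left(-95,101 \right)}}{-43976} = \frac{48591}{-9308} + \frac{\left(-1515\right) \frac{1}{28 \left(-95\right) + 28 \cdot 101}}{-43976} = 48591 \left(- \frac{1}{9308}\right) + - \frac{1515}{-2660 + 2828} \left(- \frac{1}{43976}\right) = - \frac{48591}{9308} + - \frac{1515}{168} \left(- \frac{1}{43976}\right) = - \frac{48591}{9308} + \left(-1515\right) \frac{1}{168} \left(- \frac{1}{43976}\right) = - \frac{48591}{9308} - - \frac{505}{2462656} = - \frac{48591}{9308} + \frac{505}{2462656} = - \frac{29914554289}{5730600512}$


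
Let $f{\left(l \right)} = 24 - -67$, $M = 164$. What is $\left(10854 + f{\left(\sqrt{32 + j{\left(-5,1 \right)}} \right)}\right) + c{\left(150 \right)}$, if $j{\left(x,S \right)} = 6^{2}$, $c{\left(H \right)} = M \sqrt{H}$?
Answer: $10945 + 820 \sqrt{6} \approx 12954.0$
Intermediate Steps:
$c{\left(H \right)} = 164 \sqrt{H}$
$j{\left(x,S \right)} = 36$
$f{\left(l \right)} = 91$ ($f{\left(l \right)} = 24 + 67 = 91$)
$\left(10854 + f{\left(\sqrt{32 + j{\left(-5,1 \right)}} \right)}\right) + c{\left(150 \right)} = \left(10854 + 91\right) + 164 \sqrt{150} = 10945 + 164 \cdot 5 \sqrt{6} = 10945 + 820 \sqrt{6}$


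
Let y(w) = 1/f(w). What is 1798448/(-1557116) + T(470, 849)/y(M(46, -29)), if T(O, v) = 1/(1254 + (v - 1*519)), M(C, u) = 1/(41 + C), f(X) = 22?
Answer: -31982785/28028088 ≈ -1.1411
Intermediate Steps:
T(O, v) = 1/(735 + v) (T(O, v) = 1/(1254 + (v - 519)) = 1/(1254 + (-519 + v)) = 1/(735 + v))
y(w) = 1/22
1798448/(-1557116) + T(470, 849)/y(M(46, -29)) = 1798448/(-1557116) + 1/((735 + 849)*(1/22)) = 1798448*(-1/1557116) + 22/1584 = -449612/389279 + (1/1584)*22 = -449612/389279 + 1/72 = -31982785/28028088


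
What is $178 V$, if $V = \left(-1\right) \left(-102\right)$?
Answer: $18156$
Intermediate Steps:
$V = 102$
$178 V = 178 \cdot 102 = 18156$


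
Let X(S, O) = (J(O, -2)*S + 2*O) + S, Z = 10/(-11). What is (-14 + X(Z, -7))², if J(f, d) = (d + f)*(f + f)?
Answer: 2490084/121 ≈ 20579.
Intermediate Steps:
Z = -10/11 (Z = 10*(-1/11) = -10/11 ≈ -0.90909)
J(f, d) = 2*f*(d + f) (J(f, d) = (d + f)*(2*f) = 2*f*(d + f))
X(S, O) = S + 2*O + 2*O*S*(-2 + O) (X(S, O) = ((2*O*(-2 + O))*S + 2*O) + S = (2*O*S*(-2 + O) + 2*O) + S = (2*O + 2*O*S*(-2 + O)) + S = S + 2*O + 2*O*S*(-2 + O))
(-14 + X(Z, -7))² = (-14 + (-10/11 + 2*(-7) + 2*(-7)*(-10/11)*(-2 - 7)))² = (-14 + (-10/11 - 14 + 2*(-7)*(-10/11)*(-9)))² = (-14 + (-10/11 - 14 - 1260/11))² = (-14 - 1424/11)² = (-1578/11)² = 2490084/121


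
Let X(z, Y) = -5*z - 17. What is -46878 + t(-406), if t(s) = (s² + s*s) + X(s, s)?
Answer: 284807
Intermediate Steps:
X(z, Y) = -17 - 5*z
t(s) = -17 - 5*s + 2*s² (t(s) = (s² + s*s) + (-17 - 5*s) = (s² + s²) + (-17 - 5*s) = 2*s² + (-17 - 5*s) = -17 - 5*s + 2*s²)
-46878 + t(-406) = -46878 + (-17 - 5*(-406) + 2*(-406)²) = -46878 + (-17 + 2030 + 2*164836) = -46878 + (-17 + 2030 + 329672) = -46878 + 331685 = 284807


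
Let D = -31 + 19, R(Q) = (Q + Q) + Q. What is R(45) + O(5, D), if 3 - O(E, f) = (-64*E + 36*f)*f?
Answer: -8886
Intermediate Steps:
R(Q) = 3*Q (R(Q) = 2*Q + Q = 3*Q)
D = -12
O(E, f) = 3 - f*(-64*E + 36*f) (O(E, f) = 3 - (-64*E + 36*f)*f = 3 - f*(-64*E + 36*f))
R(45) + O(5, D) = 3*45 + (3 - 36*(-12)**2 + 64*5*(-12)) = 135 + (3 - 36*144 - 3840) = 135 + (3 - 5184 - 3840) = 135 - 9021 = -8886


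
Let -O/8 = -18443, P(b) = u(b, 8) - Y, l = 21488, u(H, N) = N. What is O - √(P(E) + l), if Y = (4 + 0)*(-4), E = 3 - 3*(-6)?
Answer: 147544 - 2*√5378 ≈ 1.4740e+5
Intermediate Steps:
E = 21 (E = 3 + 18 = 21)
Y = -16 (Y = 4*(-4) = -16)
P(b) = 24 (P(b) = 8 - 1*(-16) = 8 + 16 = 24)
O = 147544 (O = -8*(-18443) = 147544)
O - √(P(E) + l) = 147544 - √(24 + 21488) = 147544 - √21512 = 147544 - 2*√5378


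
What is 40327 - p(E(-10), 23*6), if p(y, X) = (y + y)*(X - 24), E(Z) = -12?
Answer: 43063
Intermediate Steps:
p(y, X) = 2*y*(-24 + X) (p(y, X) = (2*y)*(-24 + X) = 2*y*(-24 + X))
40327 - p(E(-10), 23*6) = 40327 - 2*(-12)*(-24 + 23*6) = 40327 - 2*(-12)*(-24 + 138) = 40327 - 2*(-12)*114 = 40327 - 1*(-2736) = 40327 + 2736 = 43063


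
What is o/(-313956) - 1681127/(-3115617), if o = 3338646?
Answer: -548563462565/54342591714 ≈ -10.095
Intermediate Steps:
o/(-313956) - 1681127/(-3115617) = 3338646/(-313956) - 1681127/(-3115617) = 3338646*(-1/313956) - 1681127*(-1/3115617) = -556441/52326 + 1681127/3115617 = -548563462565/54342591714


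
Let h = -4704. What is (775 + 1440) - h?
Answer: 6919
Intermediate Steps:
(775 + 1440) - h = (775 + 1440) - 1*(-4704) = 2215 + 4704 = 6919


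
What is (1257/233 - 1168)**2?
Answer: 73379766769/54289 ≈ 1.3517e+6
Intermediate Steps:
(1257/233 - 1168)**2 = (-270887/233)**2 = 73379766769/54289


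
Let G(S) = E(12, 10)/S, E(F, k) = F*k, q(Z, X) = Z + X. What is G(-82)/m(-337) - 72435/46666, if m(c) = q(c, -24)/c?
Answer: -2015696955/690703466 ≈ -2.9183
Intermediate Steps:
q(Z, X) = X + Z
m(c) = (-24 + c)/c
G(S) = 120/S (G(S) = (12*10)/S = 120/S)
G(-82)/m(-337) - 72435/46666 = (120/(-82))/(((-24 - 337)/(-337))) - 72435/46666 = (120*(-1/82))/((-1/337*(-361))) - 72435*1/46666 = -60/(41*361/337) - 72435/46666 = -60/41*337/361 - 72435/46666 = -20220/14801 - 72435/46666 = -2015696955/690703466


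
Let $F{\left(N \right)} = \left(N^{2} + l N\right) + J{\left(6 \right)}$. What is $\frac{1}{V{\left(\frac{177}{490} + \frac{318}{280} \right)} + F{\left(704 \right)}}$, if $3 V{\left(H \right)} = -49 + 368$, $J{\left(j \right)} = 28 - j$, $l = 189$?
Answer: $\frac{3}{1886401} \approx 1.5903 \cdot 10^{-6}$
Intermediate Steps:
$V{\left(H \right)} = \frac{319}{3}$ ($V{\left(H \right)} = \frac{-49 + 368}{3} = \frac{1}{3} \cdot 319 = \frac{319}{3}$)
$F{\left(N \right)} = 22 + N^{2} + 189 N$ ($F{\left(N \right)} = \left(N^{2} + 189 N\right) + \left(28 - 6\right) = \left(N^{2} + 189 N\right) + 22 = 22 + N^{2} + 189 N$)
$\frac{1}{V{\left(\frac{177}{490} + \frac{318}{280} \right)} + F{\left(704 \right)}} = \frac{1}{\frac{319}{3} + \left(22 + 704^{2} + 189 \cdot 704\right)} = \frac{1}{\frac{319}{3} + \left(22 + 495616 + 133056\right)} = \frac{1}{\frac{319}{3} + 628694} = \frac{1}{\frac{1886401}{3}} = \frac{3}{1886401}$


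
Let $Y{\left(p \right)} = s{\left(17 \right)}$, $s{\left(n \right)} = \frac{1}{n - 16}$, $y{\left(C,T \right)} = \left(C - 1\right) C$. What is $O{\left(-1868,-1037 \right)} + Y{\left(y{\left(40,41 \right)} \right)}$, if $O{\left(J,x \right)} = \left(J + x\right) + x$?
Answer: $-3941$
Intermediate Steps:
$y{\left(C,T \right)} = C \left(-1 + C\right)$ ($y{\left(C,T \right)} = \left(-1 + C\right) C = C \left(-1 + C\right)$)
$s{\left(n \right)} = \frac{1}{-16 + n}$
$O{\left(J,x \right)} = J + 2 x$
$Y{\left(p \right)} = 1$ ($Y{\left(p \right)} = \frac{1}{-16 + 17} = 1^{-1} = 1$)
$O{\left(-1868,-1037 \right)} + Y{\left(y{\left(40,41 \right)} \right)} = \left(-1868 + 2 \left(-1037\right)\right) + 1 = \left(-1868 - 2074\right) + 1 = -3942 + 1 = -3941$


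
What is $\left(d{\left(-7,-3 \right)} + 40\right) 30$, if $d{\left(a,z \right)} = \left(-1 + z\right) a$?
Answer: $2040$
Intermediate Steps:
$d{\left(a,z \right)} = a \left(-1 + z\right)$
$\left(d{\left(-7,-3 \right)} + 40\right) 30 = \left(- 7 \left(-1 - 3\right) + 40\right) 30 = \left(\left(-7\right) \left(-4\right) + 40\right) 30 = \left(28 + 40\right) 30 = 68 \cdot 30 = 2040$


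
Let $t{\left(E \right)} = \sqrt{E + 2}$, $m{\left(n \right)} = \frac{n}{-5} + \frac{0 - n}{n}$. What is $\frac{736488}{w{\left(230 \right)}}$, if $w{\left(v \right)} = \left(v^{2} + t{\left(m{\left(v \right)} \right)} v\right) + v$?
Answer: $\frac{1575266}{113735} - \frac{20458 i \sqrt{5}}{113735} \approx 13.85 - 0.40221 i$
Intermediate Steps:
$m{\left(n \right)} = -1 - \frac{n}{5}$ ($m{\left(n \right)} = n \left(- \frac{1}{5}\right) + \frac{\left(-1\right) n}{n} = - \frac{n}{5} - 1 = -1 - \frac{n}{5}$)
$t{\left(E \right)} = \sqrt{2 + E}$
$w{\left(v \right)} = v + v^{2} + v \sqrt{1 - \frac{v}{5}}$ ($w{\left(v \right)} = \left(v^{2} + \sqrt{2 - \left(1 + \frac{v}{5}\right)} v\right) + v = \left(v^{2} + \sqrt{1 - \frac{v}{5}} v\right) + v = \left(v^{2} + v \sqrt{1 - \frac{v}{5}}\right) + v = v + v^{2} + v \sqrt{1 - \frac{v}{5}}$)
$\frac{736488}{w{\left(230 \right)}} = \frac{736488}{\frac{1}{5} \cdot 230 \left(5 + \sqrt{25 - 1150} + 5 \cdot 230\right)} = \frac{736488}{\frac{1}{5} \cdot 230 \left(5 + \sqrt{25 - 1150} + 1150\right)} = \frac{736488}{\frac{1}{5} \cdot 230 \left(5 + \sqrt{-1125} + 1150\right)} = \frac{736488}{\frac{1}{5} \cdot 230 \left(5 + 15 i \sqrt{5} + 1150\right)} = \frac{736488}{\frac{1}{5} \cdot 230 \left(1155 + 15 i \sqrt{5}\right)} = \frac{736488}{53130 + 690 i \sqrt{5}}$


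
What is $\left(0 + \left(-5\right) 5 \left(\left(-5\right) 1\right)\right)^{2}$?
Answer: $15625$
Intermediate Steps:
$\left(0 + \left(-5\right) 5 \left(\left(-5\right) 1\right)\right)^{2} = \left(0 - -125\right)^{2} = \left(0 + 125\right)^{2} = 125^{2} = 15625$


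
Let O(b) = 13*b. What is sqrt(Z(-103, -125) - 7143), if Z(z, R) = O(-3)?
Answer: 3*I*sqrt(798) ≈ 84.747*I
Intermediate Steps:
Z(z, R) = -39 (Z(z, R) = 13*(-3) = -39)
sqrt(Z(-103, -125) - 7143) = sqrt(-39 - 7143) = sqrt(-7182) = 3*I*sqrt(798)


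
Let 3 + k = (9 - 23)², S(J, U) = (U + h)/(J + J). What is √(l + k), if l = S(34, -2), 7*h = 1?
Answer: √10930745/238 ≈ 13.891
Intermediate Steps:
h = ⅐ (h = (⅐)*1 = ⅐ ≈ 0.14286)
S(J, U) = (⅐ + U)/(2*J) (S(J, U) = (U + ⅐)/(J + J) = (⅐ + U)/((2*J)) = (⅐ + U)*(1/(2*J)) = (⅐ + U)/(2*J))
l = -13/476 (l = (1/14)*(1 + 7*(-2))/34 = (1/14)*(1/34)*(1 - 14) = (1/14)*(1/34)*(-13) = -13/476 ≈ -0.027311)
k = 193 (k = -3 + (9 - 23)² = -3 + (-14)² = -3 + 196 = 193)
√(l + k) = √(-13/476 + 193) = √(91855/476) = √10930745/238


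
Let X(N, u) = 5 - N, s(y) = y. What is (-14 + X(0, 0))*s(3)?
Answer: -27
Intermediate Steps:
(-14 + X(0, 0))*s(3) = (-14 + (5 - 1*0))*3 = (-14 + (5 + 0))*3 = (-14 + 5)*3 = -9*3 = -27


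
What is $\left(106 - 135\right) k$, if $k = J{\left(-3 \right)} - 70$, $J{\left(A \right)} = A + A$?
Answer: $2204$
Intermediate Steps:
$J{\left(A \right)} = 2 A$
$k = -76$ ($k = 2 \left(-3\right) - 70 = -6 - 70 = -76$)
$\left(106 - 135\right) k = \left(106 - 135\right) \left(-76\right) = \left(-29\right) \left(-76\right) = 2204$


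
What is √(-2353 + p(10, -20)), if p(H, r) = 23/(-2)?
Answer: I*√9458/2 ≈ 48.626*I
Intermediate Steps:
p(H, r) = -23/2 (p(H, r) = 23*(-½) = -23/2)
√(-2353 + p(10, -20)) = √(-2353 - 23/2) = √(-4729/2) = I*√9458/2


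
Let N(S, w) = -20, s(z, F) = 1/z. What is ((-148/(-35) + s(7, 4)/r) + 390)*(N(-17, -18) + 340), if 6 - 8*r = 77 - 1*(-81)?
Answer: 2396864/19 ≈ 1.2615e+5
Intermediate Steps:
r = -19 (r = ¾ - (77 - 1*(-81))/8 = ¾ - (77 + 81)/8 = ¾ - ⅛*158 = ¾ - 79/4 = -19)
((-148/(-35) + s(7, 4)/r) + 390)*(N(-17, -18) + 340) = ((-148/(-35) + 1/(7*(-19))) + 390)*(-20 + 340) = ((-148*(-1/35) + (⅐)*(-1/19)) + 390)*320 = ((148/35 - 1/133) + 390)*320 = (401/95 + 390)*320 = (37451/95)*320 = 2396864/19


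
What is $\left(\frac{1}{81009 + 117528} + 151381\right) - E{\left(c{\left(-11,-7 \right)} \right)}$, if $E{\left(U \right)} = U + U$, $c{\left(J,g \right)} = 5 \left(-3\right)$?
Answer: $\frac{30060685708}{198537} \approx 1.5141 \cdot 10^{5}$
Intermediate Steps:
$c{\left(J,g \right)} = -15$
$E{\left(U \right)} = 2 U$
$\left(\frac{1}{81009 + 117528} + 151381\right) - E{\left(c{\left(-11,-7 \right)} \right)} = \left(\frac{1}{81009 + 117528} + 151381\right) - 2 \left(-15\right) = \left(\frac{1}{198537} + 151381\right) - -30 = \left(\frac{1}{198537} + 151381\right) + 30 = \frac{30054729598}{198537} + 30 = \frac{30060685708}{198537}$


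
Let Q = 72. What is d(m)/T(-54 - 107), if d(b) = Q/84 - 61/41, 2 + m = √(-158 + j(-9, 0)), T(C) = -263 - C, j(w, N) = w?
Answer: 181/29274 ≈ 0.0061830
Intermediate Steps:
m = -2 + I*√167 (m = -2 + √(-158 - 9) = -2 + √(-167) = -2 + I*√167 ≈ -2.0 + 12.923*I)
d(b) = -181/287 (d(b) = 72/84 - 61/41 = 72*(1/84) - 61*1/41 = 6/7 - 61/41 = -181/287)
d(m)/T(-54 - 107) = -181/(287*(-263 - (-54 - 107))) = -181/(287*(-263 - 1*(-161))) = -181/(287*(-263 + 161)) = -181/287/(-102) = -181/287*(-1/102) = 181/29274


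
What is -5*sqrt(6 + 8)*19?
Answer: -95*sqrt(14) ≈ -355.46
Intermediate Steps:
-5*sqrt(6 + 8)*19 = -5*sqrt(14)*19 = -95*sqrt(14)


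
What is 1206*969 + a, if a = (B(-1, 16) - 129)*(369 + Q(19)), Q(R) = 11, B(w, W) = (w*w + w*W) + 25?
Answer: 1123394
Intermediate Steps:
B(w, W) = 25 + w² + W*w (B(w, W) = (w² + W*w) + 25 = 25 + w² + W*w)
a = -45220 (a = ((25 + (-1)² + 16*(-1)) - 129)*(369 + 11) = ((25 + 1 - 16) - 129)*380 = (10 - 129)*380 = -119*380 = -45220)
1206*969 + a = 1206*969 - 45220 = 1168614 - 45220 = 1123394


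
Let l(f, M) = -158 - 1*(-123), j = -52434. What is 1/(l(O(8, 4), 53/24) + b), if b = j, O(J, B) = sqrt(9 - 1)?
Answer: -1/52469 ≈ -1.9059e-5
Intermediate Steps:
O(J, B) = 2*sqrt(2) (O(J, B) = sqrt(8) = 2*sqrt(2))
l(f, M) = -35 (l(f, M) = -158 + 123 = -35)
b = -52434
1/(l(O(8, 4), 53/24) + b) = 1/(-35 - 52434) = 1/(-52469) = -1/52469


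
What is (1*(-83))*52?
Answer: -4316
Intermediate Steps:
(1*(-83))*52 = -83*52 = -4316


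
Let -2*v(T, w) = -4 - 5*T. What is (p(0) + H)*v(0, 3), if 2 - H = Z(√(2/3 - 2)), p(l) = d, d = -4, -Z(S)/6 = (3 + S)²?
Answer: 88 + 48*I*√3 ≈ 88.0 + 83.138*I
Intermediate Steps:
Z(S) = -6*(3 + S)²
v(T, w) = 2 + 5*T/2 (v(T, w) = -(-4 - 5*T)/2 = 2 + 5*T/2)
p(l) = -4
H = 2 + 6*(3 + 2*I*√3/3)² (H = 2 - (-6)*(3 + √(2/3 - 2))² = 2 - (-6)*(3 + √(2*(⅓) - 2))² = 2 - (-6)*(3 + √(⅔ - 2))² = 2 - (-6)*(3 + √(-4/3))² = 2 - (-6)*(3 + 2*I*√3/3)² = 2 + 6*(3 + 2*I*√3/3)² ≈ 48.0 + 41.569*I)
(p(0) + H)*v(0, 3) = (-4 + (48 + 24*I*√3))*(2 + (5/2)*0) = (44 + 24*I*√3)*(2 + 0) = (44 + 24*I*√3)*2 = 88 + 48*I*√3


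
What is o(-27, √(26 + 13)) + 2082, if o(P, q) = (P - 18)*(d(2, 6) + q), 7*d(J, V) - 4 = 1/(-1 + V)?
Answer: 2055 - 45*√39 ≈ 1774.0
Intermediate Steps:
d(J, V) = 4/7 + 1/(7*(-1 + V))
o(P, q) = (-18 + P)*(⅗ + q) (o(P, q) = (P - 18)*((-3 + 4*6)/(7*(-1 + 6)) + q) = (-18 + P)*((⅐)*(-3 + 24)/5 + q) = (-18 + P)*((⅐)*(⅕)*21 + q) = (-18 + P)*(⅗ + q))
o(-27, √(26 + 13)) + 2082 = (-54/5 - 18*√(26 + 13) + (⅗)*(-27) - 27*√(26 + 13)) + 2082 = (-54/5 - 18*√39 - 81/5 - 27*√39) + 2082 = (-27 - 45*√39) + 2082 = 2055 - 45*√39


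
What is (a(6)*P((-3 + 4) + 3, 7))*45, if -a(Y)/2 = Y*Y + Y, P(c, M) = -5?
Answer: 18900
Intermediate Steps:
a(Y) = -2*Y - 2*Y² (a(Y) = -2*(Y*Y + Y) = -2*(Y² + Y) = -2*(Y + Y²) = -2*Y - 2*Y²)
(a(6)*P((-3 + 4) + 3, 7))*45 = (-2*6*(1 + 6)*(-5))*45 = (-2*6*7*(-5))*45 = -84*(-5)*45 = 420*45 = 18900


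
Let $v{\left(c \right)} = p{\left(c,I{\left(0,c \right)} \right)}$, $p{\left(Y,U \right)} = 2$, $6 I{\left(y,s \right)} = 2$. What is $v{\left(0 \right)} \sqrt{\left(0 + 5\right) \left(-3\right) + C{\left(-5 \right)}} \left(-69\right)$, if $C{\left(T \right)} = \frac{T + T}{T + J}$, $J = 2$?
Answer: $- 46 i \sqrt{105} \approx - 471.36 i$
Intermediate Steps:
$C{\left(T \right)} = \frac{2 T}{2 + T}$ ($C{\left(T \right)} = \frac{T + T}{T + 2} = \frac{2 T}{2 + T}$)
$I{\left(y,s \right)} = \frac{1}{3}$ ($I{\left(y,s \right)} = \frac{1}{6} \cdot 2 = \frac{1}{3}$)
$v{\left(c \right)} = 2$
$v{\left(0 \right)} \sqrt{\left(0 + 5\right) \left(-3\right) + C{\left(-5 \right)}} \left(-69\right) = 2 \sqrt{\left(0 + 5\right) \left(-3\right) + 2 \left(-5\right) \frac{1}{2 - 5}} \left(-69\right) = 2 \sqrt{5 \left(-3\right) + 2 \left(-5\right) \frac{1}{-3}} \left(-69\right) = 2 \sqrt{-15 + 2 \left(-5\right) \left(- \frac{1}{3}\right)} \left(-69\right) = 2 \sqrt{-15 + \frac{10}{3}} \left(-69\right) = 2 \sqrt{- \frac{35}{3}} \left(-69\right) = 2 \frac{i \sqrt{105}}{3} \left(-69\right) = \frac{2 i \sqrt{105}}{3} \left(-69\right) = - 46 i \sqrt{105}$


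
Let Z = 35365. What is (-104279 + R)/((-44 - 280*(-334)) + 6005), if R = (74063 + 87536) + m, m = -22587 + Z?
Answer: 70098/99481 ≈ 0.70464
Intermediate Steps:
m = 12778 (m = -22587 + 35365 = 12778)
R = 174377 (R = (74063 + 87536) + 12778 = 161599 + 12778 = 174377)
(-104279 + R)/((-44 - 280*(-334)) + 6005) = (-104279 + 174377)/((-44 - 280*(-334)) + 6005) = 70098/((-44 + 93520) + 6005) = 70098/(93476 + 6005) = 70098/99481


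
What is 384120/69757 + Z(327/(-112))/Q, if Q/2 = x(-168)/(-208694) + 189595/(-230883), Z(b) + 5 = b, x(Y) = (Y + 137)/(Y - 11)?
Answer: 571533018583989494481/55334517899172976912 ≈ 10.329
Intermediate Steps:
x(Y) = (137 + Y)/(-11 + Y)
Z(b) = -5 + b
Q = -7082560825843/4312458763779 (Q = 2*(((137 - 168)/(-11 - 168))/(-208694) + 189595/(-230883)) = 2*((-31/(-179))*(-1/208694) + 189595*(-1/230883)) = 2*(-1/179*(-31)*(-1/208694) - 189595/230883) = 2*((31/179)*(-1/208694) - 189595/230883) = 2*(-31/37356226 - 189595/230883) = 2*(-7082560825843/8624917527558) = -7082560825843/4312458763779 ≈ -1.6423)
384120/69757 + Z(327/(-112))/Q = 384120/69757 + (-5 + 327/(-112))/(-7082560825843/4312458763779) = 384120*(1/69757) + (-5 + 327*(-1/112))*(-4312458763779/7082560825843) = 384120/69757 + (-5 - 327/112)*(-4312458763779/7082560825843) = 384120/69757 - 887/112*(-4312458763779/7082560825843) = 384120/69757 + 3825150923471973/793246812494416 = 571533018583989494481/55334517899172976912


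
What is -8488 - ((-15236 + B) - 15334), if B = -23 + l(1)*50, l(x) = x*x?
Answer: 22055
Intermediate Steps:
l(x) = x²
B = 27 (B = -23 + 1²*50 = -23 + 1*50 = -23 + 50 = 27)
-8488 - ((-15236 + B) - 15334) = -8488 - ((-15236 + 27) - 15334) = -8488 - (-15209 - 15334) = -8488 - 1*(-30543) = -8488 + 30543 = 22055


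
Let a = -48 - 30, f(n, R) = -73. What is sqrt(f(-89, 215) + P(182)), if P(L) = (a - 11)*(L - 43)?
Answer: 2*I*sqrt(3111) ≈ 111.55*I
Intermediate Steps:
a = -78
P(L) = 3827 - 89*L (P(L) = (-78 - 11)*(L - 43) = -89*(-43 + L) = 3827 - 89*L)
sqrt(f(-89, 215) + P(182)) = sqrt(-73 + (3827 - 89*182)) = sqrt(-73 + (3827 - 16198)) = sqrt(-73 - 12371) = sqrt(-12444) = 2*I*sqrt(3111)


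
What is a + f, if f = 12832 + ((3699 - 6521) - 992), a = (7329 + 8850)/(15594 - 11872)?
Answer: 33581175/3722 ≈ 9022.3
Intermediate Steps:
a = 16179/3722 ≈ 4.3469
f = 9018 (f = 12832 + (-2822 - 992) = 12832 - 3814 = 9018)
a + f = 16179/3722 + 9018 = 33581175/3722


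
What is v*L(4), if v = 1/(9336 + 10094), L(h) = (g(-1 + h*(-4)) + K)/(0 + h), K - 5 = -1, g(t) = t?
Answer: -13/77720 ≈ -0.00016727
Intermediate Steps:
K = 4 (K = 5 - 1 = 4)
L(h) = (3 - 4*h)/h (L(h) = ((-1 + h*(-4)) + 4)/(0 + h) = ((-1 - 4*h) + 4)/h = (3 - 4*h)/h)
v = 1/19430 ≈ 5.1467e-5
v*L(4) = (-4 + 3/4)/19430 = (-4 + 3*(¼))/19430 = (-4 + ¾)/19430 = (1/19430)*(-13/4) = -13/77720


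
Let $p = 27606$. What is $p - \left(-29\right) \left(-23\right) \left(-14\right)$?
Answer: $36944$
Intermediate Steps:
$p - \left(-29\right) \left(-23\right) \left(-14\right) = 27606 - \left(-29\right) \left(-23\right) \left(-14\right) = 27606 - 667 \left(-14\right) = 27606 - -9338 = 27606 + 9338 = 36944$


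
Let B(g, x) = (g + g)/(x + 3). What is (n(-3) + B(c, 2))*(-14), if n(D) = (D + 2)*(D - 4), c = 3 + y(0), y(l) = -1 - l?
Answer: -546/5 ≈ -109.20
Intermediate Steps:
c = 2 (c = 3 + (-1 - 1*0) = 3 + (-1 + 0) = 3 - 1 = 2)
B(g, x) = 2*g/(3 + x) (B(g, x) = (2*g)/(3 + x) = 2*g/(3 + x))
n(D) = (-4 + D)*(2 + D) (n(D) = (2 + D)*(-4 + D) = (-4 + D)*(2 + D))
(n(-3) + B(c, 2))*(-14) = ((-8 + (-3)**2 - 2*(-3)) + 2*2/(3 + 2))*(-14) = ((-8 + 9 + 6) + 2*2/5)*(-14) = (7 + 2*2*(1/5))*(-14) = (7 + 4/5)*(-14) = (39/5)*(-14) = -546/5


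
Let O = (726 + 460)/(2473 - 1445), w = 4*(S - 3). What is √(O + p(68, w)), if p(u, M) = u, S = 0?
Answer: √18270130/514 ≈ 8.3159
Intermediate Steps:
w = -12 (w = 4*(0 - 3) = 4*(-3) = -12)
O = 593/514 (O = 1186/1028 = 1186*(1/1028) = 593/514 ≈ 1.1537)
√(O + p(68, w)) = √(593/514 + 68) = √(35545/514) = √18270130/514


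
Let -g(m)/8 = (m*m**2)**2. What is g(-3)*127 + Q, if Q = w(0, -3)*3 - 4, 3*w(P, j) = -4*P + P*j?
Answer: -740668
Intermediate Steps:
w(P, j) = -4*P/3 + P*j/3 (w(P, j) = (-4*P + P*j)/3 = -4*P/3 + P*j/3)
g(m) = -8*m**6
Q = -4 (Q = ((1/3)*0*(-4 - 3))*3 - 4 = ((1/3)*0*(-7))*3 - 4 = 0*3 - 4 = 0 - 4 = -4)
g(-3)*127 + Q = -8*(-3)**6*127 - 4 = -8*729*127 - 4 = -5832*127 - 4 = -740664 - 4 = -740668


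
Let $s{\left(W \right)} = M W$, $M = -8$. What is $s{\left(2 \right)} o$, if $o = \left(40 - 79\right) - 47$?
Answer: $1376$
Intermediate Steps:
$s{\left(W \right)} = - 8 W$
$o = -86$ ($o = -39 - 47 = -86$)
$s{\left(2 \right)} o = \left(-8\right) 2 \left(-86\right) = \left(-16\right) \left(-86\right) = 1376$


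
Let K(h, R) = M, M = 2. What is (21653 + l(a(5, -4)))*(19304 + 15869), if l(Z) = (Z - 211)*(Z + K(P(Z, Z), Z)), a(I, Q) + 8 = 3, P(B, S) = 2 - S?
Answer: 784393073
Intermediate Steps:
K(h, R) = 2
a(I, Q) = -5 (a(I, Q) = -8 + 3 = -5)
l(Z) = (-211 + Z)*(2 + Z) (l(Z) = (Z - 211)*(Z + 2) = (-211 + Z)*(2 + Z))
(21653 + l(a(5, -4)))*(19304 + 15869) = (21653 + (-422 + (-5)² - 209*(-5)))*(19304 + 15869) = (21653 + (-422 + 25 + 1045))*35173 = (21653 + 648)*35173 = 22301*35173 = 784393073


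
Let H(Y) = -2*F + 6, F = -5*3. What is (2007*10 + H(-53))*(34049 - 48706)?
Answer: -294693642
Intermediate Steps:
F = -15
H(Y) = 36 (H(Y) = -2*(-15) + 6 = 30 + 6 = 36)
(2007*10 + H(-53))*(34049 - 48706) = (2007*10 + 36)*(34049 - 48706) = (20070 + 36)*(-14657) = 20106*(-14657) = -294693642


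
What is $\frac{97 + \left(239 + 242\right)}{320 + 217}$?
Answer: $\frac{578}{537} \approx 1.0763$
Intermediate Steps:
$\frac{97 + \left(239 + 242\right)}{320 + 217} = \frac{97 + 481}{537} = 578 \cdot \frac{1}{537} = \frac{578}{537}$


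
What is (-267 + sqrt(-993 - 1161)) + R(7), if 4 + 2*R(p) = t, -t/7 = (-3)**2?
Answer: -601/2 + I*sqrt(2154) ≈ -300.5 + 46.411*I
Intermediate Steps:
t = -63 (t = -7*(-3)**2 = -7*9 = -63)
R(p) = -67/2 (R(p) = -2 + (1/2)*(-63) = -2 - 63/2 = -67/2)
(-267 + sqrt(-993 - 1161)) + R(7) = (-267 + sqrt(-993 - 1161)) - 67/2 = (-267 + sqrt(-2154)) - 67/2 = (-267 + I*sqrt(2154)) - 67/2 = -601/2 + I*sqrt(2154)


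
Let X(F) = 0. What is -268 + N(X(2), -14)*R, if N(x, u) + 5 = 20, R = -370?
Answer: -5818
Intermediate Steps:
N(x, u) = 15 (N(x, u) = -5 + 20 = 15)
-268 + N(X(2), -14)*R = -268 + 15*(-370) = -268 - 5550 = -5818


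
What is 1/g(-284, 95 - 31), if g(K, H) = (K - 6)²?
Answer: 1/84100 ≈ 1.1891e-5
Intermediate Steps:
g(K, H) = (-6 + K)²
1/g(-284, 95 - 31) = 1/((-6 - 284)²) = 1/((-290)²) = 1/84100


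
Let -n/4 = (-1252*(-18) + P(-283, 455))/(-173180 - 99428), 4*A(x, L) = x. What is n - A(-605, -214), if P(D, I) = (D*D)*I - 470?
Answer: 46770551/68152 ≈ 686.27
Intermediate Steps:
A(x, L) = x/4
P(D, I) = -470 + I*D² (P(D, I) = D²*I - 470 = I*D² - 470 = -470 + I*D²)
n = 36462561/68152 (n = -4*(-1252*(-18) + (-470 + 455*(-283)²))/(-173180 - 99428) = -4*(22536 + (-470 + 455*80089))/(-272608) = -4*(22536 + (-470 + 36440495))*(-1)/272608 = -4*(22536 + 36440025)*(-1)/272608 = -145850244*(-1)/272608 = -4*(-36462561/272608) = 36462561/68152 ≈ 535.02)
n - A(-605, -214) = 36462561/68152 - (-605)/4 = 36462561/68152 - 1*(-605/4) = 36462561/68152 + 605/4 = 46770551/68152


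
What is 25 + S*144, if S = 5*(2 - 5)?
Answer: -2135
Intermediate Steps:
S = -15 (S = 5*(-3) = -15)
25 + S*144 = 25 - 15*144 = 25 - 2160 = -2135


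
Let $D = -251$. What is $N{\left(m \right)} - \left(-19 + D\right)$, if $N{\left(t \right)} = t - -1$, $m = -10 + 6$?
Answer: $267$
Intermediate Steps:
$m = -4$
$N{\left(t \right)} = 1 + t$ ($N{\left(t \right)} = t + 1 = 1 + t$)
$N{\left(m \right)} - \left(-19 + D\right) = \left(1 - 4\right) - \left(-19 - 251\right) = -3 - -270 = -3 + 270 = 267$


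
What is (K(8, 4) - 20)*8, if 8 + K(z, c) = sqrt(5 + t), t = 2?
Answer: -224 + 8*sqrt(7) ≈ -202.83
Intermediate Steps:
K(z, c) = -8 + sqrt(7) (K(z, c) = -8 + sqrt(5 + 2) = -8 + sqrt(7))
(K(8, 4) - 20)*8 = ((-8 + sqrt(7)) - 20)*8 = (-28 + sqrt(7))*8 = -224 + 8*sqrt(7)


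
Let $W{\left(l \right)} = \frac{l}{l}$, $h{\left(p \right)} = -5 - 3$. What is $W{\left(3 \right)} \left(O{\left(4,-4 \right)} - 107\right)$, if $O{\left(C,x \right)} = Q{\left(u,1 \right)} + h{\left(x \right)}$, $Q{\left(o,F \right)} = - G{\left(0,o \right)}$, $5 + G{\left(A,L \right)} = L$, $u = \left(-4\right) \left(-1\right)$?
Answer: $-114$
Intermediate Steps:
$h{\left(p \right)} = -8$ ($h{\left(p \right)} = -5 - 3 = -8$)
$u = 4$
$G{\left(A,L \right)} = -5 + L$
$Q{\left(o,F \right)} = 5 - o$ ($Q{\left(o,F \right)} = - (-5 + o) = 5 - o$)
$W{\left(l \right)} = 1$
$O{\left(C,x \right)} = -7$ ($O{\left(C,x \right)} = \left(5 - 4\right) - 8 = 1 - 8 = -7$)
$W{\left(3 \right)} \left(O{\left(4,-4 \right)} - 107\right) = 1 \left(-7 - 107\right) = 1 \left(-114\right) = -114$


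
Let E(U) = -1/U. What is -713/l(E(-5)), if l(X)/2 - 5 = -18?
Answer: 713/26 ≈ 27.423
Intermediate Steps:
l(X) = -26 (l(X) = 10 + 2*(-18) = 10 - 36 = -26)
-713/l(E(-5)) = -713/(-26) = -713*(-1/26) = 713/26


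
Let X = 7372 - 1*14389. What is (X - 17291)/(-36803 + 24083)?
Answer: 6077/3180 ≈ 1.9110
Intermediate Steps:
X = -7017 (X = 7372 - 14389 = -7017)
(X - 17291)/(-36803 + 24083) = (-7017 - 17291)/(-36803 + 24083) = -24308/(-12720) = -24308*(-1/12720) = 6077/3180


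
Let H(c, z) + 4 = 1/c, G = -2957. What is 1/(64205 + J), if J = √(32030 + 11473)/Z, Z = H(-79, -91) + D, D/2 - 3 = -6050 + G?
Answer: 130001247513067205/8346730096576208394802 + 112412971*√43503/8346730096576208394802 ≈ 1.5575e-5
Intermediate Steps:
H(c, z) = -4 + 1/c
D = -18008 (D = 6 + 2*(-6050 - 2957) = 6 + 2*(-9007) = 6 - 18014 = -18008)
Z = -1422949/79 (Z = (-4 + 1/(-79)) - 18008 = (-4 - 1/79) - 18008 = -317/79 - 18008 = -1422949/79 ≈ -18012.)
J = -79*√43503/1422949 (J = √(32030 + 11473)/(-1422949/79) = √43503*(-79/1422949) = -79*√43503/1422949 ≈ -0.011580)
1/(64205 + J) = 1/(64205 - 79*√43503/1422949)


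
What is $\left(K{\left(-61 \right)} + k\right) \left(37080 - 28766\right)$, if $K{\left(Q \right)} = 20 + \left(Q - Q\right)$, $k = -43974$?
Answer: $-365433556$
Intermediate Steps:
$K{\left(Q \right)} = 20$ ($K{\left(Q \right)} = 20 + 0 = 20$)
$\left(K{\left(-61 \right)} + k\right) \left(37080 - 28766\right) = \left(20 - 43974\right) \left(37080 - 28766\right) = - 43954 \left(37080 - 28766\right) = \left(-43954\right) 8314 = -365433556$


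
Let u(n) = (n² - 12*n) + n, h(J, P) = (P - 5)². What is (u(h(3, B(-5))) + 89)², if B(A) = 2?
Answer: 5041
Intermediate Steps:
h(J, P) = (-5 + P)²
u(n) = n² - 11*n
(u(h(3, B(-5))) + 89)² = ((-5 + 2)²*(-11 + (-5 + 2)²) + 89)² = ((-3)²*(-11 + (-3)²) + 89)² = (9*(-11 + 9) + 89)² = (9*(-2) + 89)² = (-18 + 89)² = 71² = 5041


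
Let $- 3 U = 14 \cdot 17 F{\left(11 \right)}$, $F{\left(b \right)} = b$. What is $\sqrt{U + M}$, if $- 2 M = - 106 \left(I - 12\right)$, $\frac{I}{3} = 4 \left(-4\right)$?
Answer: $\frac{i \sqrt{36474}}{3} \approx 63.661 i$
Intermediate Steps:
$I = -48$ ($I = 3 \cdot 4 \left(-4\right) = 3 \left(-16\right) = -48$)
$U = - \frac{2618}{3}$ ($U = - \frac{14 \cdot 17 \cdot 11}{3} = - \frac{238 \cdot 11}{3} = \left(- \frac{1}{3}\right) 2618 = - \frac{2618}{3} \approx -872.67$)
$M = -3180$ ($M = - \frac{\left(-106\right) \left(-48 - 12\right)}{2} = - \frac{\left(-106\right) \left(-60\right)}{2} = \left(- \frac{1}{2}\right) 6360 = -3180$)
$\sqrt{U + M} = \sqrt{- \frac{2618}{3} - 3180} = \sqrt{- \frac{12158}{3}} = \frac{i \sqrt{36474}}{3}$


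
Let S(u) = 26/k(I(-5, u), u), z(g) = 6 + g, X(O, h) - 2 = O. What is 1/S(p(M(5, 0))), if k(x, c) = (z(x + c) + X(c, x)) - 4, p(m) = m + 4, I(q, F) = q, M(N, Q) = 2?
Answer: 11/26 ≈ 0.42308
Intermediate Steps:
X(O, h) = 2 + O
p(m) = 4 + m
k(x, c) = 4 + x + 2*c (k(x, c) = ((6 + (x + c)) + (2 + c)) - 4 = ((6 + (c + x)) + (2 + c)) - 4 = ((6 + c + x) + (2 + c)) - 4 = (8 + x + 2*c) - 4 = 4 + x + 2*c)
S(u) = 26/(-1 + 2*u) (S(u) = 26/(4 - 5 + 2*u) = 26/(-1 + 2*u))
1/S(p(M(5, 0))) = 1/(26/(-1 + 2*(4 + 2))) = 1/(26/(-1 + 2*6)) = 1/(26/(-1 + 12)) = 1/(26/11) = 11/26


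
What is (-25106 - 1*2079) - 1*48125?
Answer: -75310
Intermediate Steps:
(-25106 - 1*2079) - 1*48125 = (-25106 - 2079) - 48125 = -27185 - 48125 = -75310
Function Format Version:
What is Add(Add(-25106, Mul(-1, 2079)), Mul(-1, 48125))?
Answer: -75310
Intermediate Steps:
Add(Add(-25106, Mul(-1, 2079)), Mul(-1, 48125)) = Add(Add(-25106, -2079), -48125) = Add(-27185, -48125) = -75310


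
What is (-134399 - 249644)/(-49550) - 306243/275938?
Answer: 22699429171/3418181975 ≈ 6.6408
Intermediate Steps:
(-134399 - 249644)/(-49550) - 306243/275938 = -384043*(-1/49550) - 306243*1/275938 = 384043/49550 - 306243/275938 = 22699429171/3418181975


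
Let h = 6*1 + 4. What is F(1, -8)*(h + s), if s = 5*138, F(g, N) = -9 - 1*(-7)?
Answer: -1400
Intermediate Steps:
F(g, N) = -2 (F(g, N) = -9 + 7 = -2)
h = 10 (h = 6 + 4 = 10)
s = 690
F(1, -8)*(h + s) = -2*(10 + 690) = -2*700 = -1400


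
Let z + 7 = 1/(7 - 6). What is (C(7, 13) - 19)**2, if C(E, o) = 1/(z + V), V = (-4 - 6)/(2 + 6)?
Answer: 308025/841 ≈ 366.26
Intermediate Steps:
z = -6 (z = -7 + 1/(7 - 6) = -7 + 1/1 = -7 + 1 = -6)
V = -5/4 (V = -10/8 = -10*1/8 = -5/4 ≈ -1.2500)
C(E, o) = -4/29 (C(E, o) = 1/(-6 - 5/4) = 1/(-29/4) = -4/29)
(C(7, 13) - 19)**2 = (-4/29 - 19)**2 = (-555/29)**2 = 308025/841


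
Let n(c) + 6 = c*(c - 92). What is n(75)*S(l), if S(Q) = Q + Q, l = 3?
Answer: -7686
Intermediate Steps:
S(Q) = 2*Q
n(c) = -6 + c*(-92 + c) (n(c) = -6 + c*(c - 92) = -6 + c*(-92 + c))
n(75)*S(l) = (-6 + 75**2 - 92*75)*(2*3) = (-6 + 5625 - 6900)*6 = -1281*6 = -7686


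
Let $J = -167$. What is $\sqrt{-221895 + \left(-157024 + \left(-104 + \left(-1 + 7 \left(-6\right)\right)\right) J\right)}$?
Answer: $i \sqrt{354370} \approx 595.29 i$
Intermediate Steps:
$\sqrt{-221895 + \left(-157024 + \left(-104 + \left(-1 + 7 \left(-6\right)\right)\right) J\right)} = \sqrt{-221895 - \left(157024 - \left(-104 + \left(-1 + 7 \left(-6\right)\right)\right) \left(-167\right)\right)} = \sqrt{-221895 - \left(157024 - \left(-104 - 43\right) \left(-167\right)\right)} = \sqrt{-221895 - 132475} = \sqrt{-354370} = i \sqrt{354370}$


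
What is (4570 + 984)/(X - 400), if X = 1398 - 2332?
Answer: -2777/667 ≈ -4.1634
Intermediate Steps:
X = -934
(4570 + 984)/(X - 400) = (4570 + 984)/(-934 - 400) = 5554/(-1334) = 5554*(-1/1334) = -2777/667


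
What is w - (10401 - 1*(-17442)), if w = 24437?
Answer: -3406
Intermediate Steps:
w - (10401 - 1*(-17442)) = 24437 - (10401 - 1*(-17442)) = 24437 - (10401 + 17442) = 24437 - 1*27843 = 24437 - 27843 = -3406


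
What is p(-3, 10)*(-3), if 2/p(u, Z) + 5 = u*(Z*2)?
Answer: 6/65 ≈ 0.092308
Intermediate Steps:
p(u, Z) = 2/(-5 + 2*Z*u) (p(u, Z) = 2/(-5 + u*(Z*2)) = 2/(-5 + u*(2*Z)) = 2/(-5 + 2*Z*u))
p(-3, 10)*(-3) = (2/(-5 + 2*10*(-3)))*(-3) = (2/(-5 - 60))*(-3) = (2/(-65))*(-3) = (2*(-1/65))*(-3) = -2/65*(-3) = 6/65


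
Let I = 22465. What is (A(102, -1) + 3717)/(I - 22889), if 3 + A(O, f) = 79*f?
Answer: -3635/424 ≈ -8.5731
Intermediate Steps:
A(O, f) = -3 + 79*f
(A(102, -1) + 3717)/(I - 22889) = ((-3 + 79*(-1)) + 3717)/(22465 - 22889) = ((-3 - 79) + 3717)/(-424) = (-82 + 3717)*(-1/424) = 3635*(-1/424) = -3635/424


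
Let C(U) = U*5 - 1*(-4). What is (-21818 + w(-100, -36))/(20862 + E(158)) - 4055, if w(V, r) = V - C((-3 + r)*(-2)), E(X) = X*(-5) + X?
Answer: -41027481/10115 ≈ -4056.1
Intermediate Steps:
E(X) = -4*X (E(X) = -5*X + X = -4*X)
C(U) = 4 + 5*U (C(U) = 5*U + 4 = 4 + 5*U)
w(V, r) = -34 + V + 10*r (w(V, r) = V - (4 + 5*((-3 + r)*(-2))) = V - (4 + 5*(6 - 2*r)) = V - (4 + (30 - 10*r)) = V - (34 - 10*r) = V + (-34 + 10*r) = -34 + V + 10*r)
(-21818 + w(-100, -36))/(20862 + E(158)) - 4055 = (-21818 + (-34 - 100 + 10*(-36)))/(20862 - 4*158) - 4055 = (-21818 + (-34 - 100 - 360))/(20862 - 632) - 4055 = (-21818 - 494)/20230 - 4055 = -22312*1/20230 - 4055 = -11156/10115 - 4055 = -41027481/10115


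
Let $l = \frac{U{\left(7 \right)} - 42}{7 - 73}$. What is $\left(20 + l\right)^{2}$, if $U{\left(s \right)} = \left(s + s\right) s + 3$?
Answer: $\frac{1590121}{4356} \approx 365.04$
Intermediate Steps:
$U{\left(s \right)} = 3 + 2 s^{2}$ ($U{\left(s \right)} = 2 s s + 3 = 2 s^{2} + 3 = 3 + 2 s^{2}$)
$l = - \frac{59}{66}$ ($l = \frac{\left(3 + 2 \cdot 7^{2}\right) - 42}{7 - 73} = \frac{\left(3 + 2 \cdot 49\right) - 42}{-66} = \left(\left(3 + 98\right) - 42\right) \left(- \frac{1}{66}\right) = \left(101 - 42\right) \left(- \frac{1}{66}\right) = 59 \left(- \frac{1}{66}\right) = - \frac{59}{66} \approx -0.89394$)
$\left(20 + l\right)^{2} = \left(20 - \frac{59}{66}\right)^{2} = \left(\frac{1261}{66}\right)^{2} = \frac{1590121}{4356}$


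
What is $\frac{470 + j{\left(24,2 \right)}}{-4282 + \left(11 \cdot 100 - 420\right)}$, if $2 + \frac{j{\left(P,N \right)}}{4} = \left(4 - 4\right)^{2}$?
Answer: $- \frac{231}{1801} \approx -0.12826$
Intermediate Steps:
$j{\left(P,N \right)} = -8$ ($j{\left(P,N \right)} = -8 + 4 \left(4 - 4\right)^{2} = -8 + 4 \cdot 0^{2} = -8 + 4 \cdot 0 = -8 + 0 = -8$)
$\frac{470 + j{\left(24,2 \right)}}{-4282 + \left(11 \cdot 100 - 420\right)} = \frac{470 - 8}{-4282 + \left(11 \cdot 100 - 420\right)} = \frac{462}{-4282 + \left(1100 - 420\right)} = \frac{462}{-4282 + 680} = \frac{462}{-3602} = 462 \left(- \frac{1}{3602}\right) = - \frac{231}{1801}$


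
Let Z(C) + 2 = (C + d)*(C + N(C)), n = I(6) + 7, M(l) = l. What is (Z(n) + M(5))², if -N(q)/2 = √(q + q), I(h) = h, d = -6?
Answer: 13932 - 2632*√26 ≈ 511.38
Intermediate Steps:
N(q) = -2*√2*√q (N(q) = -2*√(q + q) = -2*√2*√q)
n = 13 (n = 6 + 7 = 13)
Z(C) = -2 + (-6 + C)*(C - 2*√2*√C) (Z(C) = -2 + (C - 6)*(C - 2*√2*√C) = -2 + (-6 + C)*(C - 2*√2*√C))
(Z(n) + M(5))² = ((-2 + 13² - 6*13 - 2*√2*13^(3/2) + 12*√2*√13) + 5)² = ((-2 + 169 - 78 - 2*√2*13*√13 + 12*√26) + 5)² = ((-2 + 169 - 78 - 26*√26 + 12*√26) + 5)² = ((89 - 14*√26) + 5)² = (94 - 14*√26)²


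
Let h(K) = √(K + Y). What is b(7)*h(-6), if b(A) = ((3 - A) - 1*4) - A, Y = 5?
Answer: -15*I ≈ -15.0*I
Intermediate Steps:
b(A) = -1 - 2*A (b(A) = ((3 - A) - 4) - A = (-1 - A) - A = -1 - 2*A)
h(K) = √(5 + K) (h(K) = √(K + 5) = √(5 + K))
b(7)*h(-6) = (-1 - 2*7)*√(5 - 6) = (-1 - 14)*√(-1) = -15*I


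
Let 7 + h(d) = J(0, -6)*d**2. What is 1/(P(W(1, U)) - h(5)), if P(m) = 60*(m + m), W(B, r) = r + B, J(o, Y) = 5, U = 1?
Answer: 1/122 ≈ 0.0081967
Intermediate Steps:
W(B, r) = B + r
P(m) = 120*m (P(m) = 60*(2*m) = 120*m)
h(d) = -7 + 5*d**2
1/(P(W(1, U)) - h(5)) = 1/(120*(1 + 1) - (-7 + 5*5**2)) = 1/(120*2 - (-7 + 5*25)) = 1/(240 - (-7 + 125)) = 1/(240 - 1*118) = 1/(240 - 118) = 1/122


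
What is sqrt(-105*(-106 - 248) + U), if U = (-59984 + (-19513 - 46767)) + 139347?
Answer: sqrt(50253) ≈ 224.17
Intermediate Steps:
U = 13083 (U = (-59984 - 66280) + 139347 = -126264 + 139347 = 13083)
sqrt(-105*(-106 - 248) + U) = sqrt(-105*(-106 - 248) + 13083) = sqrt(-105*(-354) + 13083) = sqrt(37170 + 13083) = sqrt(50253)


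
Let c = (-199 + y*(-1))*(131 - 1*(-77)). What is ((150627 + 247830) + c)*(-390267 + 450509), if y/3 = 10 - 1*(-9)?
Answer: 20796080578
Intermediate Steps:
y = 57 (y = 3*(10 - 1*(-9)) = 3*(10 + 9) = 3*19 = 57)
c = -53248 (c = (-199 + 57*(-1))*(131 - 1*(-77)) = (-199 - 57)*(131 + 77) = -256*208 = -53248)
((150627 + 247830) + c)*(-390267 + 450509) = ((150627 + 247830) - 53248)*(-390267 + 450509) = (398457 - 53248)*60242 = 345209*60242 = 20796080578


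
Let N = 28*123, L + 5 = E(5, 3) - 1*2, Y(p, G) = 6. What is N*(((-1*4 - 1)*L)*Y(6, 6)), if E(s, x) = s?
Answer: 206640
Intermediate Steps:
L = -2 (L = -5 + (5 - 1*2) = -5 + (5 - 2) = -5 + 3 = -2)
N = 3444
N*(((-1*4 - 1)*L)*Y(6, 6)) = 3444*(((-1*4 - 1)*(-2))*6) = 3444*(((-4 - 1)*(-2))*6) = 3444*(-5*(-2)*6) = 3444*(10*6) = 3444*60 = 206640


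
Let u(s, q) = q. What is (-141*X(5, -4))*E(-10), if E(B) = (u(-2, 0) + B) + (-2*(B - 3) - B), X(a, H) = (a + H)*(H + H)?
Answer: 29328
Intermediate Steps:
X(a, H) = 2*H*(H + a) (X(a, H) = (H + a)*(2*H) = 2*H*(H + a))
E(B) = 6 - 2*B (E(B) = (0 + B) + (-2*(B - 3) - B) = B + (-2*(-3 + B) - B) = B + ((6 - 2*B) - B) = B + (6 - 3*B) = 6 - 2*B)
(-141*X(5, -4))*E(-10) = (-282*(-4)*(-4 + 5))*(6 - 2*(-10)) = (-282*(-4))*(6 + 20) = -141*(-8)*26 = 1128*26 = 29328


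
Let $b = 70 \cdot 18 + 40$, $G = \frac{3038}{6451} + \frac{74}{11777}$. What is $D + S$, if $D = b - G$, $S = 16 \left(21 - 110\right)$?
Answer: $- \frac{9456960848}{75973427} \approx -124.48$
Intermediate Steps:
$G = \frac{36255900}{75973427}$ ($G = 3038 \cdot \frac{1}{6451} + 74 \cdot \frac{1}{11777} = \frac{3038}{6451} + \frac{74}{11777} = \frac{36255900}{75973427} \approx 0.47722$)
$S = -1424$ ($S = 16 \left(-89\right) = -1424$)
$b = 1300$ ($b = 1260 + 40 = 1300$)
$D = \frac{98729199200}{75973427}$ ($D = 1300 - \frac{36255900}{75973427} = \frac{98729199200}{75973427} \approx 1299.5$)
$D + S = \frac{98729199200}{75973427} - 1424 = - \frac{9456960848}{75973427}$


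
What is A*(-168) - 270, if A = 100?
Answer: -17070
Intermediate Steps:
A*(-168) - 270 = 100*(-168) - 270 = -16800 - 270 = -17070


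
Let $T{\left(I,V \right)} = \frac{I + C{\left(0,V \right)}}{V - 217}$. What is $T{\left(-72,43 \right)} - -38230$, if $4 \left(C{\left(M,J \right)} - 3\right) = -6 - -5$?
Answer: $\frac{26608357}{696} \approx 38230.0$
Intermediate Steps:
$C{\left(M,J \right)} = \frac{11}{4}$ ($C{\left(M,J \right)} = 3 + \frac{-6 - -5}{4} = 3 + \frac{-6 + 5}{4} = 3 + \frac{1}{4} \left(-1\right) = 3 - \frac{1}{4} = \frac{11}{4}$)
$T{\left(I,V \right)} = \frac{\frac{11}{4} + I}{-217 + V}$ ($T{\left(I,V \right)} = \frac{I + \frac{11}{4}}{V - 217} = \frac{\frac{11}{4} + I}{-217 + V}$)
$T{\left(-72,43 \right)} - -38230 = \frac{\frac{11}{4} - 72}{-217 + 43} - -38230 = \frac{1}{-174} \left(- \frac{277}{4}\right) + 38230 = \left(- \frac{1}{174}\right) \left(- \frac{277}{4}\right) + 38230 = \frac{277}{696} + 38230 = \frac{26608357}{696}$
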